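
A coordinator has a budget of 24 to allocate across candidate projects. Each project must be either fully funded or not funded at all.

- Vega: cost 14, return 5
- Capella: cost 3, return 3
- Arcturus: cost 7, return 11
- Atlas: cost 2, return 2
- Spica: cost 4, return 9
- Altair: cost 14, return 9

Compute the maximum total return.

25

Allowing fractional choices, the relaxed optimum would be about 30.1, but projects are indivisible.
Capella + Atlas + Spica + Altair: cost 3 + 2 + 4 + 14 = 23 ≤ 24, return 3 + 2 + 9 + 9 = 23.
Capella + Arcturus + Spica: cost 3 + 7 + 4 = 14 ≤ 24, return 3 + 11 + 9 = 23.
Capella + Arcturus + Atlas + Spica: cost 3 + 7 + 2 + 4 = 16 ≤ 24, return 3 + 11 + 2 + 9 = 25.
Best is Capella, Arcturus, Atlas, and Spica with total return 25.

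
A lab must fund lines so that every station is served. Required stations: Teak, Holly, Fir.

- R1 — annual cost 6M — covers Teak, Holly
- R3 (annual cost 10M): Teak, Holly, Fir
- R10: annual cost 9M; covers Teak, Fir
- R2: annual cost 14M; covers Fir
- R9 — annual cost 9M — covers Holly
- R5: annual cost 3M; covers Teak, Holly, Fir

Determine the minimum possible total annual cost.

3

This is an integer covering problem.
R5 alone covers Teak, Holly, Fir — every station.
Total annual cost: 3.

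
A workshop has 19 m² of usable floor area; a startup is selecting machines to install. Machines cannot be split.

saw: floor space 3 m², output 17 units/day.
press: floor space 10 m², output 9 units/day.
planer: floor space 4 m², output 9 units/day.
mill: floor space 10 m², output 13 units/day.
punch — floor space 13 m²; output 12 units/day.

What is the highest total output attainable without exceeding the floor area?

This is a 0-1 knapsack instance.
Allowing fractional choices, the relaxed optimum would be about 40.8, but machines are indivisible.
saw + press + planer: floor space 3 + 10 + 4 = 17 ≤ 19, output 17 + 9 + 9 = 35.
saw + planer + mill: floor space 3 + 4 + 10 = 17 ≤ 19, output 17 + 9 + 13 = 39.
saw + mill: floor space 3 + 10 = 13 ≤ 19, output 17 + 13 = 30.
Best is saw, planer, and mill with total output 39.

39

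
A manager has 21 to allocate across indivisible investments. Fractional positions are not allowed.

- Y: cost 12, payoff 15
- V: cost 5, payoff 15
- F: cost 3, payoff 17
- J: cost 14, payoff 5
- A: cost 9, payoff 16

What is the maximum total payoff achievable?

Treat it as a binary knapsack problem.
Y + V + F: cost 12 + 5 + 3 = 20 ≤ 21, payoff 15 + 15 + 17 = 47.
V + F + A: cost 5 + 3 + 9 = 17 ≤ 21, payoff 15 + 17 + 16 = 48.
Best is V, F, and A with total payoff 48.

48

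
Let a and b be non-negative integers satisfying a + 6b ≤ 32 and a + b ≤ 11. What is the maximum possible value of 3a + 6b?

45

Relaxing integrality, the LP optimum is 45.60 at (a,b) = (6.8, 4.2), which is not an integer point.
(a,b)=(7,4): 1·7+6·4=31≤32, 1·7+1·4=11≤11, objective 45.
(a,b)=(6,4): 1·6+6·4=30≤32, 1·6+1·4=10≤11, objective 42.
(a,b)=(8,3): 1·8+6·3=26≤32, 1·8+1·3=11≤11, objective 42.
(a,b)=(5,4): 1·5+6·4=29≤32, 1·5+1·4=9≤11, objective 39.
No feasible integer point exceeds 45.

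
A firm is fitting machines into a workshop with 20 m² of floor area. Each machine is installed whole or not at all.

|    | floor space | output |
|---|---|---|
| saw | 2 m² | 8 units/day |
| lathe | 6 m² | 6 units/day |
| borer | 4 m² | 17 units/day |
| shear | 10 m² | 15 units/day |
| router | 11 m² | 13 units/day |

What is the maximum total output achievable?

saw + borer + router: floor space 2 + 4 + 11 = 17 ≤ 20, output 8 + 17 + 13 = 38.
lathe + borer + shear: floor space 6 + 4 + 10 = 20 ≤ 20, output 6 + 17 + 15 = 38.
saw + borer + shear: floor space 2 + 4 + 10 = 16 ≤ 20, output 8 + 17 + 15 = 40.
Best is saw, borer, and shear with total output 40.

40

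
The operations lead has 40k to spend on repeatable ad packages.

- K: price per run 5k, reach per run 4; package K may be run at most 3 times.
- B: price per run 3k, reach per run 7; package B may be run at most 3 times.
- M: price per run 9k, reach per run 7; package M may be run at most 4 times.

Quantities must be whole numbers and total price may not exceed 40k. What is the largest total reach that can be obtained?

B has the best ratio (7/3); taking only B gives at most 3×7 = 21 (stopped by the supply cap of 3).
Mixing does better — 2×K, 3×B, and 2×M: price 37 ≤ 40, reach 2·4 + 3·7 + 2·7 = 43.

43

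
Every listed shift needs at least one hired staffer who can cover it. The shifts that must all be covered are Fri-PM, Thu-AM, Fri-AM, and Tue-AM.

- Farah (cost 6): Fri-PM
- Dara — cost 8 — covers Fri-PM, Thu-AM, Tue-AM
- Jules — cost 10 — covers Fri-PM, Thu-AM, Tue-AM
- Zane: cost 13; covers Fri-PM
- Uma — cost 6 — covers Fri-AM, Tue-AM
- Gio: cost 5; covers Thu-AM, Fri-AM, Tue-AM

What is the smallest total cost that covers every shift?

11

Choose Farah and Gio: together they cover Fri-PM, Thu-AM, Fri-AM, Tue-AM — every shift.
Total cost: 6 + 5 = 11.
No cover costs less than 11.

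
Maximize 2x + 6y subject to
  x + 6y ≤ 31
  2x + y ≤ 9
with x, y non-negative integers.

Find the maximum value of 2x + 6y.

The continuous relaxation peaks at (2.09, 4.82) with value 33.09; rounding to a feasible lattice point costs some objective.
(x,y)=(1,5): 1·1+6·5=31≤31, 2·1+1·5=7≤9, objective 32.
(x,y)=(0,5): 1·0+6·5=30≤31, 2·0+1·5=5≤9, objective 30.
(x,y)=(2,4): 1·2+6·4=26≤31, 2·2+1·4=8≤9, objective 28.
No feasible integer point exceeds 32.

32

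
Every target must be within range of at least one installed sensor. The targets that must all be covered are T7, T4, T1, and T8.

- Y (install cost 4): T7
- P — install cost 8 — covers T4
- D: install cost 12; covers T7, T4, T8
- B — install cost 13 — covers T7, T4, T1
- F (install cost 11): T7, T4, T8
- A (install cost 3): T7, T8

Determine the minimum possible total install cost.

Choose B and A: together they cover T7, T4, T1, T8 — every target.
Total install cost: 13 + 3 = 16.
No cover costs less than 16.

16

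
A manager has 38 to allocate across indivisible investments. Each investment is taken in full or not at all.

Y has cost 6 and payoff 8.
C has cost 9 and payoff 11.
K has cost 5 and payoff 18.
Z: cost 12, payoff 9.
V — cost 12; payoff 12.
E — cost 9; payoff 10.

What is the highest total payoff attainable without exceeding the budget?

Allowing fractional choices, the relaxed optimum would be about 56.0, but investments are indivisible.
C + K + V + E: cost 9 + 5 + 12 + 9 = 35 ≤ 38, payoff 11 + 18 + 12 + 10 = 51.
Y + C + K + V: cost 6 + 9 + 5 + 12 = 32 ≤ 38, payoff 8 + 11 + 18 + 12 = 49.
C + K + Z + V: cost 9 + 5 + 12 + 12 = 38 ≤ 38, payoff 11 + 18 + 9 + 12 = 50.
Best is C, K, V, and E with total payoff 51.

51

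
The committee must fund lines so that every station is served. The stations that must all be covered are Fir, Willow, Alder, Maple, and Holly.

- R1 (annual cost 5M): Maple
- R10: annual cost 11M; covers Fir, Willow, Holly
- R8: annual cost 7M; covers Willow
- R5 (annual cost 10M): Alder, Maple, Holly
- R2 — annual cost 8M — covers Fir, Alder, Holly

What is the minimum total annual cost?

20

Choose R1, R8, and R2: together they cover Fir, Willow, Alder, Maple, Holly — every station.
Total annual cost: 5 + 7 + 8 = 20.
No cover costs less than 20.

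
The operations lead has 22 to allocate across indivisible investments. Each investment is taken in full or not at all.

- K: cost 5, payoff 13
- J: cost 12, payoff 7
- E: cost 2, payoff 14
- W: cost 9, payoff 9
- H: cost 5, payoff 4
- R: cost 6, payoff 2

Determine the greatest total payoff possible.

Treat it as a binary knapsack problem.
K + E + W + H: cost 5 + 2 + 9 + 5 = 21 ≤ 22, payoff 13 + 14 + 9 + 4 = 40.
K + E + W + R: cost 5 + 2 + 9 + 6 = 22 ≤ 22, payoff 13 + 14 + 9 + 2 = 38.
K + E + W: cost 5 + 2 + 9 = 16 ≤ 22, payoff 13 + 14 + 9 = 36.
Best is K, E, W, and H with total payoff 40.

40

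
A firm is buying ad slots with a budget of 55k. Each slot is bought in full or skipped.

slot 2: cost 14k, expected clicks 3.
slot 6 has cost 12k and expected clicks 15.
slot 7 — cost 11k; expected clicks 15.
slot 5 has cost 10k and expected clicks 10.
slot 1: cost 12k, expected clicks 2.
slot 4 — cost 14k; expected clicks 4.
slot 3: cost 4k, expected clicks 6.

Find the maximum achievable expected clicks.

50

Take slot 6, slot 7, slot 5, slot 4, and slot 3: cost 12 + 11 + 10 + 14 + 4 = 51 ≤ 55, expected clicks 15 + 15 + 10 + 4 + 6 = 50.
No other feasible combination does better.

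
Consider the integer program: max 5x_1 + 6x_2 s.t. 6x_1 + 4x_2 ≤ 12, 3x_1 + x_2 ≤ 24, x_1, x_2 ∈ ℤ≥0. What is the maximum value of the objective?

(x_1,x_2)=(0,3): 6·0+4·3=12≤12, 3·0+1·3=3≤24, objective 18.
(x_1,x_2)=(0,2): 6·0+4·2=8≤12, 3·0+1·2=2≤24, objective 12.
Maximum is 18 at (x_1,x_2)=(0,3).

18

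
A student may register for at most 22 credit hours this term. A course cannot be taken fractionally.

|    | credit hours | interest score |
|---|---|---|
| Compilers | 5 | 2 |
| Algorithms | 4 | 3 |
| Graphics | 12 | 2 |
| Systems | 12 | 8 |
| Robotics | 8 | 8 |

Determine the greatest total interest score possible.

Treat it as a binary knapsack problem.
Allowing fractional choices, the relaxed optimum would be about 17.7, but courses are indivisible.
Compilers + Algorithms + Robotics: credit hours 5 + 4 + 8 = 17 ≤ 22, interest score 2 + 3 + 8 = 13.
Systems + Robotics: credit hours 12 + 8 = 20 ≤ 22, interest score 8 + 8 = 16.
Best is Systems and Robotics with total interest score 16.

16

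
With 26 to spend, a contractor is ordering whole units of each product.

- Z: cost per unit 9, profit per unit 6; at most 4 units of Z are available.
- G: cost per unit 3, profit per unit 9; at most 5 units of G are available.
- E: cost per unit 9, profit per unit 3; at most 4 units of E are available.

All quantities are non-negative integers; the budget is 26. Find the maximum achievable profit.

G has the best ratio (9/3); taking only G gives at most 5×9 = 45 (stopped by the supply cap of 5).
Mixing does better — 1×Z and 5×G: cost 24 ≤ 26, profit 1·6 + 5·9 = 51.

51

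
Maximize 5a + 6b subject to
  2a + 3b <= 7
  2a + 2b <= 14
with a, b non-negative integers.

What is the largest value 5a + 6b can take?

The continuous relaxation peaks at (3.5, 0) with value 17.50; rounding to a feasible lattice point costs some objective.
(a,b)=(2,1): 2·2+3·1=7≤7, 2·2+2·1=6≤14, objective 16.
(a,b)=(3,0): 2·3+3·0=6≤7, 2·3+2·0=6≤14, objective 15.
The best lattice point is (2,1), giving 16.

16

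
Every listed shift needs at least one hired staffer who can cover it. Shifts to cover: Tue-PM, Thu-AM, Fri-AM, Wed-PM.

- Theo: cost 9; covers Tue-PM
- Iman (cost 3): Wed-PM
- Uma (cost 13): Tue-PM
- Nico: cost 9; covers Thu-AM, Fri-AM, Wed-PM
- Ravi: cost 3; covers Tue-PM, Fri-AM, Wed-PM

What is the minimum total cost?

Choose Nico and Ravi: together they cover Tue-PM, Thu-AM, Fri-AM, Wed-PM — every shift.
Total cost: 9 + 3 = 12.
No cover costs less than 12.

12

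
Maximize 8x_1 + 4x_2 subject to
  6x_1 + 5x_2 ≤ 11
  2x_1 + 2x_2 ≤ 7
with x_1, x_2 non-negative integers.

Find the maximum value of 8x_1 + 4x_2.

(x_1,x_2)=(1,1): 6·1+5·1=11≤11, 2·1+2·1=4≤7, objective 12.
(x_1,x_2)=(0,2): 6·0+5·2=10≤11, 2·0+2·2=4≤7, objective 8.
(x_1,x_2)=(1,0): 6·1+5·0=6≤11, 2·1+2·0=2≤7, objective 8.
Maximum is 12 at (x_1,x_2)=(1,1).

12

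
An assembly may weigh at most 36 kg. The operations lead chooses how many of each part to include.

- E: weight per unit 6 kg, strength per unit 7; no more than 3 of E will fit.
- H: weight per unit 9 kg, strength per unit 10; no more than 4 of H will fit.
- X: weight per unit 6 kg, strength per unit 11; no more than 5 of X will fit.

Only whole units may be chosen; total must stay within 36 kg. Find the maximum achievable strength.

62

This is a bounded integer knapsack.
X has the best ratio (11/6); taking only X gives at most 5×11 = 55 (stopped by the supply cap of 5).
Mixing does better — 1×E and 5×X: weight 36 ≤ 36, strength 1·7 + 5·11 = 62.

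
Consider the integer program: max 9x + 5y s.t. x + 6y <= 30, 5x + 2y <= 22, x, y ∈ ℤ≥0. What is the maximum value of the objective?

42

(x,y)=(3,3) is feasible, giving 42.
(x,y)=(2,4) is feasible, giving 38.
(x,y)=(3,2) is feasible, giving 37.
No feasible integer point exceeds 42.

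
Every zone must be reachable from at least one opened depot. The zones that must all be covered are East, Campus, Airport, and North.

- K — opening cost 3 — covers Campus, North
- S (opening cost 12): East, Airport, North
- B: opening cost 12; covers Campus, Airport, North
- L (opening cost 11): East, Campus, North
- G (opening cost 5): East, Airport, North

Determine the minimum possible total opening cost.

This is a weighted set-cover instance.
Choose K and G: together they cover East, Campus, Airport, North — every zone.
Total opening cost: 3 + 5 = 8.

8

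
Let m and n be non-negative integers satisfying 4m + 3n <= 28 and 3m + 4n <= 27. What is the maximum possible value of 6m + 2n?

(m,n)=(7,0): 4·7+3·0=28≤28, 3·7+4·0=21≤27, objective 42.
(m,n)=(6,1): 4·6+3·1=27≤28, 3·6+4·1=22≤27, objective 38.
(m,n)=(6,0): 4·6+3·0=24≤28, 3·6+4·0=18≤27, objective 36.
No feasible integer point exceeds 42.

42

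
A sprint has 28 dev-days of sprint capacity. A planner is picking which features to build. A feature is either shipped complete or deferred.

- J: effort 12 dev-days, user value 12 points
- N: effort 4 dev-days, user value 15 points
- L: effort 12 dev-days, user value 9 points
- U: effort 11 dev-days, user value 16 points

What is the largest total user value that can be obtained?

43

J + N + U: effort 12 + 4 + 11 = 27 ≤ 28, user value 12 + 15 + 16 = 43.
N + L + U: effort 4 + 12 + 11 = 27 ≤ 28, user value 15 + 9 + 16 = 40.
J + N + L: effort 12 + 4 + 12 = 28 ≤ 28, user value 12 + 15 + 9 = 36.
Best is J, N, and U with total user value 43.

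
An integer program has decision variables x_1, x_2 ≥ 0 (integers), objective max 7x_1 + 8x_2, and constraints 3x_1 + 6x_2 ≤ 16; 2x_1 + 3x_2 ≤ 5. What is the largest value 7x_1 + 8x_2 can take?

15

Relaxing integrality, the LP optimum is 17.50 at (x_1,x_2) = (2.5, 0), which is not an integer point.
(x_1,x_2)=(1,1): 3·1+6·1=9≤16, 2·1+3·1=5≤5, objective 15.
(x_1,x_2)=(2,0): 3·2+6·0=6≤16, 2·2+3·0=4≤5, objective 14.
(x_1,x_2)=(0,1): 3·0+6·1=6≤16, 2·0+3·1=3≤5, objective 8.
Maximum is 15 at (x_1,x_2)=(1,1).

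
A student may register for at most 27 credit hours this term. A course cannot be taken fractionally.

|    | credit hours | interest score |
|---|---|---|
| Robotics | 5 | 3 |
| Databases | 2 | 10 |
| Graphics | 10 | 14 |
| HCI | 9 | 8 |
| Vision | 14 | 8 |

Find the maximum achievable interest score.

35

Allowing fractional choices, the relaxed optimum would be about 35.6, but courses are indivisible.
Databases + Graphics + HCI: credit hours 2 + 10 + 9 = 21 ≤ 27, interest score 10 + 14 + 8 = 32.
Robotics + Databases + Graphics + HCI: credit hours 5 + 2 + 10 + 9 = 26 ≤ 27, interest score 3 + 10 + 14 + 8 = 35.
Best is Robotics, Databases, Graphics, and HCI with total interest score 35.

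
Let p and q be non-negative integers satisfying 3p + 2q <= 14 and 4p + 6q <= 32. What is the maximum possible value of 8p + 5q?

37

The continuous relaxation peaks at (4.67, 0) with value 37.33; rounding to a feasible lattice point costs some objective.
(p,q)=(4,1): 3·4+2·1=14≤14, 4·4+6·1=22≤32, objective 37.
(p,q)=(3,2): 3·3+2·2=13≤14, 4·3+6·2=24≤32, objective 34.
(p,q)=(4,0): 3·4+2·0=12≤14, 4·4+6·0=16≤32, objective 32.
The best lattice point is (4,1), giving 37.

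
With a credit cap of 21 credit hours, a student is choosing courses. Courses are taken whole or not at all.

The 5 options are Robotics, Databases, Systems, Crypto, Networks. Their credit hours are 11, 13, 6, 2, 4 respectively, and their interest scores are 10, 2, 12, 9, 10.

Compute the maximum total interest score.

Robotics + Systems + Networks: credit hours 11 + 6 + 4 = 21 ≤ 21, interest score 10 + 12 + 10 = 32.
Systems + Crypto + Networks: credit hours 6 + 2 + 4 = 12 ≤ 21, interest score 12 + 9 + 10 = 31.
Robotics + Systems + Crypto: credit hours 11 + 6 + 2 = 19 ≤ 21, interest score 10 + 12 + 9 = 31.
Best is Robotics, Systems, and Networks with total interest score 32.

32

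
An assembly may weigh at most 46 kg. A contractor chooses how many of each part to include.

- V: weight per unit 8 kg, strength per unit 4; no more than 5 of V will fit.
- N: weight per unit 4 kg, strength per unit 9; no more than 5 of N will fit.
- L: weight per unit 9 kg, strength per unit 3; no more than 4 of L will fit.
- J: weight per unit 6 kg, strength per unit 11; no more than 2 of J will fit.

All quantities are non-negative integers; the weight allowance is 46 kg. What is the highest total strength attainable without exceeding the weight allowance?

71

Take 1×V, 5×N, and 2×J: weight 40 ≤ 46, strength 1·4 + 5·9 + 2·11 = 71.
N has the best ratio (9/4) and is taken to its limit of 5; remaining capacity is filled optimally with the others.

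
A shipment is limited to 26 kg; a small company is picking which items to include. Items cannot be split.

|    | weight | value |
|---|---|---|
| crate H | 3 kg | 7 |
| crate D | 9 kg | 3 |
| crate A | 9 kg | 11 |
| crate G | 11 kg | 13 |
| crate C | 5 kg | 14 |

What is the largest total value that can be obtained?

Allowing fractional choices, the relaxed optimum would be about 42.6, but items are indivisible.
crate A + crate G + crate C: weight 9 + 11 + 5 = 25 ≤ 26, value 11 + 13 + 14 = 38.
crate H + crate D + crate A + crate C: weight 3 + 9 + 9 + 5 = 26 ≤ 26, value 7 + 3 + 11 + 14 = 35.
crate H + crate G + crate C: weight 3 + 11 + 5 = 19 ≤ 26, value 7 + 13 + 14 = 34.
Best is crate A, crate G, and crate C with total value 38.

38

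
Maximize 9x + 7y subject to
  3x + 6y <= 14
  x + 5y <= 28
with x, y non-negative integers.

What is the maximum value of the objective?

36

Relaxing integrality, the LP optimum is 42.00 at (x,y) = (4.67, 0), which is not an integer point.
(x,y)=(4,0) is feasible, giving 36.
(x,y)=(3,0) is feasible, giving 27.
No feasible integer point exceeds 36.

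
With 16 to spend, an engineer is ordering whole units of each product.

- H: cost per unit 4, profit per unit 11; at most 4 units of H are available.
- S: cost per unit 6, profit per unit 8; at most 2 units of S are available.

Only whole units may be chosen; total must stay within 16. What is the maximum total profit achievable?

3×H: cost 12 ≤ 16, profit 3·11 = 33.
4×H: cost 16 ≤ 16, profit 4·11 = 44.
Best is 44.

44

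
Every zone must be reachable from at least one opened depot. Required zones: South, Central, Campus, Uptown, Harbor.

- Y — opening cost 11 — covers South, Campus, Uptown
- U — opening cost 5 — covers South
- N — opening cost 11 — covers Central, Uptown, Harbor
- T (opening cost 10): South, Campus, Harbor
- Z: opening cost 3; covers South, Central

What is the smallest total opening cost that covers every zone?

The greedy cost-per-new-zone heuristic would pick Z, T, and Y for 24, but a cheaper cover exists.
Choose N and T: together they cover South, Central, Campus, Uptown, Harbor — every zone.
Total opening cost: 11 + 10 = 21.
No cover costs less than 21.

21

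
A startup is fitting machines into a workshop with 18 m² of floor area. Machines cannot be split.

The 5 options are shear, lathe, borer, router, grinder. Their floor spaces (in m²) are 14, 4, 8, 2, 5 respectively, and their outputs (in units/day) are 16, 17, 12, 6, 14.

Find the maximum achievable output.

43

This is a 0-1 knapsack instance.
Take lathe, borer, and grinder: floor space 4 + 8 + 5 = 17 ≤ 18, output 17 + 12 + 14 = 43.
No other feasible combination does better.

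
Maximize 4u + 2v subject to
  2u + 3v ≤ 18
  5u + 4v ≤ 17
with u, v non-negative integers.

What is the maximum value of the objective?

(u,v)=(3,0): 2·3+3·0=6≤18, 5·3+4·0=15≤17, objective 12.
(u,v)=(2,1): 2·2+3·1=7≤18, 5·2+4·1=14≤17, objective 10.
(u,v)=(2,0): 2·2+3·0=4≤18, 5·2+4·0=10≤17, objective 8.
Maximum is 12 at (u,v)=(3,0).

12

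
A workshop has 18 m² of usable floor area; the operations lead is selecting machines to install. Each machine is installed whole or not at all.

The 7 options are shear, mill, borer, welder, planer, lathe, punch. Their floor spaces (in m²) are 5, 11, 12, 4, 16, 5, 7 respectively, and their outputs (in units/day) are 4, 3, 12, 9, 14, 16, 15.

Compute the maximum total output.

welder + lathe + punch: floor space 4 + 5 + 7 = 16 ≤ 18, output 9 + 16 + 15 = 40.
shear + lathe + punch: floor space 5 + 5 + 7 = 17 ≤ 18, output 4 + 16 + 15 = 35.
lathe + punch: floor space 5 + 7 = 12 ≤ 18, output 16 + 15 = 31.
Best is welder, lathe, and punch with total output 40.

40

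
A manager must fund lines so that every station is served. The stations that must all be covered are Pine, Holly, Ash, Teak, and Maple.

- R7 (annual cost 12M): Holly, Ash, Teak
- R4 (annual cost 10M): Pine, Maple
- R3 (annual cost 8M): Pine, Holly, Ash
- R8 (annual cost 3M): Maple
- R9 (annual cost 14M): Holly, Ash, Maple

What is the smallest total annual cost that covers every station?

22

Choose R7 and R4: together they cover Pine, Holly, Ash, Teak, Maple — every station.
Total annual cost: 12 + 10 = 22.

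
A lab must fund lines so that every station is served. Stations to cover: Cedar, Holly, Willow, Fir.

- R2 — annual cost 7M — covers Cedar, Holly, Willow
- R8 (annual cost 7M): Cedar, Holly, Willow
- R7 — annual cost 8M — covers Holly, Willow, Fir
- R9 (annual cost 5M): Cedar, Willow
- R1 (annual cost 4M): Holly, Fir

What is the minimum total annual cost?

This is a weighted set-cover instance.
Choose R9 and R1: together they cover Cedar, Holly, Willow, Fir — every station.
Total annual cost: 5 + 4 = 9.
No cover costs less than 9.

9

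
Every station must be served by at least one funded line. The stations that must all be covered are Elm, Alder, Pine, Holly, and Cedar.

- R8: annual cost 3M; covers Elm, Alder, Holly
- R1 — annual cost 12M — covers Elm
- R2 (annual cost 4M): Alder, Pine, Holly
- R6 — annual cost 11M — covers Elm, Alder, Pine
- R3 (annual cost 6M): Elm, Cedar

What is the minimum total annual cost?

10

Choose R2 and R3: together they cover Elm, Alder, Pine, Holly, Cedar — every station.
Total annual cost: 4 + 6 = 10.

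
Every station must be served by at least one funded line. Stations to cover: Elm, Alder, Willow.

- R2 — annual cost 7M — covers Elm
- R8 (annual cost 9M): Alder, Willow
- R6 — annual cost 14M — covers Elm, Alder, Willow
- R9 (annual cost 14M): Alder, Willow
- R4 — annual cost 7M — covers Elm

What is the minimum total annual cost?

The greedy cost-per-new-station heuristic would pick R8 and R2 for 16, but a cheaper cover exists.
R6 alone covers Elm, Alder, Willow — every station.
Total annual cost: 14.
No cover costs less than 14.

14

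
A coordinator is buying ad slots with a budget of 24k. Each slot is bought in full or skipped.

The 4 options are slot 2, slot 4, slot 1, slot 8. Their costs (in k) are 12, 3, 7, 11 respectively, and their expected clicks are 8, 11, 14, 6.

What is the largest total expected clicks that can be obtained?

Take slot 2, slot 4, and slot 1: cost 12 + 3 + 7 = 22 ≤ 24, expected clicks 8 + 11 + 14 = 33.
No other feasible combination does better.

33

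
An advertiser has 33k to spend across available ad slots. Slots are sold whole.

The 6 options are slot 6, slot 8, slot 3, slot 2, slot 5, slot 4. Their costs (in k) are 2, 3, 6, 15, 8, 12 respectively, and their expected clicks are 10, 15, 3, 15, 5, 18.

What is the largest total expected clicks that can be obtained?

This is a 0-1 knapsack instance.
slot 6 + slot 8 + slot 2 + slot 4: cost 2 + 3 + 15 + 12 = 32 ≤ 33, expected clicks 10 + 15 + 15 + 18 = 58.
slot 6 + slot 8 + slot 5 + slot 4: cost 2 + 3 + 8 + 12 = 25 ≤ 33, expected clicks 10 + 15 + 5 + 18 = 48.
slot 6 + slot 8 + slot 3 + slot 5 + slot 4: cost 2 + 3 + 6 + 8 + 12 = 31 ≤ 33, expected clicks 10 + 15 + 3 + 5 + 18 = 51.
Best is slot 6, slot 8, slot 2, and slot 4 with total expected clicks 58.

58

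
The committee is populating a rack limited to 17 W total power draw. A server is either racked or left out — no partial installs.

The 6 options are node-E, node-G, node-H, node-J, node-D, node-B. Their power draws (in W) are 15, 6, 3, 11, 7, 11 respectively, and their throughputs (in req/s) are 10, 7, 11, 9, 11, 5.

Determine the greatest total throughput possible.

29

Take node-G, node-H, and node-D: power draw 6 + 3 + 7 = 16 ≤ 17, throughput 7 + 11 + 11 = 29.
No other feasible combination does better.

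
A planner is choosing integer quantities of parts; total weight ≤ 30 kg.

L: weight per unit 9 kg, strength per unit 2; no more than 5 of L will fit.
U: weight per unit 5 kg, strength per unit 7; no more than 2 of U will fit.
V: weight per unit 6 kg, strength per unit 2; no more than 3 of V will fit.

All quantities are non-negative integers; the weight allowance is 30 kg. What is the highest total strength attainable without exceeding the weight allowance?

2×U and 2×V: weight 22 ≤ 30, strength 2·7 + 2·2 = 18.
2×U and 3×V: weight 28 ≤ 30, strength 2·7 + 3·2 = 20.
Best is 20.

20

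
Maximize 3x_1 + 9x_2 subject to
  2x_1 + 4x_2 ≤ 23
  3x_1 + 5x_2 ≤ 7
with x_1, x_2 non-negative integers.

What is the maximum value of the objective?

9

The continuous relaxation peaks at (0, 1.4) with value 12.60; rounding to a feasible lattice point costs some objective.
(x_1,x_2)=(0,1) is feasible, giving 9.
(x_1,x_2)=(1,0) is feasible, giving 3.
(x_1,x_2)=(0,0) is feasible, giving 0.
Maximum is 9 at (x_1,x_2)=(0,1).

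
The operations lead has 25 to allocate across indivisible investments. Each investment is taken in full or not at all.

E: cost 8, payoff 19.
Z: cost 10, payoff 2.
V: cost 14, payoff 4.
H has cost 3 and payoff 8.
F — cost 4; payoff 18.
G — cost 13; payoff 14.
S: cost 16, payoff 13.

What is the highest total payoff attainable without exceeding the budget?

51

Allowing fractional choices, the relaxed optimum would be about 55.8, but investments are indivisible.
E + F + G: cost 8 + 4 + 13 = 25 ≤ 25, payoff 19 + 18 + 14 = 51.
E + Z + H + F: cost 8 + 10 + 3 + 4 = 25 ≤ 25, payoff 19 + 2 + 8 + 18 = 47.
Best is E, F, and G with total payoff 51.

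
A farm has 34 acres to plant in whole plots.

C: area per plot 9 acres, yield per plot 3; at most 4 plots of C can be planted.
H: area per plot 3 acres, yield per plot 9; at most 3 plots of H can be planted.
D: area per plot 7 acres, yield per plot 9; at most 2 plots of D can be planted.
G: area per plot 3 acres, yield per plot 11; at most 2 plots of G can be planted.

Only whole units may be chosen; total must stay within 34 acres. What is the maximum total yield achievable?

67

G has the best ratio (11/3); taking only G gives at most 2×11 = 22 (stopped by the supply cap of 2).
Mixing does better — 3×H, 2×D, and 2×G: area 29 ≤ 34, yield 3·9 + 2·9 + 2·11 = 67.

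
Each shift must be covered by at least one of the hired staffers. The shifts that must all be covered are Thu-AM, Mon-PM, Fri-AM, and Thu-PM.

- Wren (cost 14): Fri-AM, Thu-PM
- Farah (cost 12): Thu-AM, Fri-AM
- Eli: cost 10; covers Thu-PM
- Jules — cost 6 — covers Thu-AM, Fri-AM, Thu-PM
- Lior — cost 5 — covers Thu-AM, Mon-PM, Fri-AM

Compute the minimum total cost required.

11

Choose Jules and Lior: together they cover Thu-AM, Mon-PM, Fri-AM, Thu-PM — every shift.
Total cost: 6 + 5 = 11.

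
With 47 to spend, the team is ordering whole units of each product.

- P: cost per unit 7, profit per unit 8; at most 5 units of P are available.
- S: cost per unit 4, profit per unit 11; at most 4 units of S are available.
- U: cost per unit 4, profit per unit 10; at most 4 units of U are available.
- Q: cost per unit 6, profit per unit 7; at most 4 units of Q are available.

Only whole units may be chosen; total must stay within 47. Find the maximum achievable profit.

S has the best ratio (11/4); taking only S gives at most 4×11 = 44 (stopped by the supply cap of 4).
Mixing does better — 2×P, 4×S, and 4×U: cost 46 ≤ 47, profit 2·8 + 4·11 + 4·10 = 100.

100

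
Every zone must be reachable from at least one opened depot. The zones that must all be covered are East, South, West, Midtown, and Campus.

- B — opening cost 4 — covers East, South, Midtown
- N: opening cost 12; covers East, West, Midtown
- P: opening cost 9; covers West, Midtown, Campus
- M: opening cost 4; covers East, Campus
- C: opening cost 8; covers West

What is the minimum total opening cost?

The greedy cost-per-new-zone heuristic would pick B, M, and C for 16, but a cheaper cover exists.
Choose B and P: together they cover East, South, West, Midtown, Campus — every zone.
Total opening cost: 4 + 9 = 13.
No cover costs less than 13.

13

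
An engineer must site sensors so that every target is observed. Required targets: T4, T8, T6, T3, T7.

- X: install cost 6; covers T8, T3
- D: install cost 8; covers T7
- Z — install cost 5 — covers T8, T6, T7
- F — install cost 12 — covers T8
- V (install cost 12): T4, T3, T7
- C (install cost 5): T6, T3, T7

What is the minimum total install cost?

17

The greedy cost-per-new-target heuristic would pick Z, C, and V for 22, but a cheaper cover exists.
Choose Z and V: together they cover T4, T8, T6, T3, T7 — every target.
Total install cost: 5 + 12 = 17.
No cover costs less than 17.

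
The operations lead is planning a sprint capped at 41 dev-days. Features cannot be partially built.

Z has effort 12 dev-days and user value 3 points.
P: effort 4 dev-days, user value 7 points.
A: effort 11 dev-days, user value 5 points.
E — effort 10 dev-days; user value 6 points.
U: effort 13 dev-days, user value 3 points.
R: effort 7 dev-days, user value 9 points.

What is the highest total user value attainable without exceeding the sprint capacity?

27

Allowing fractional choices, the relaxed optimum would be about 29.2, but features are indivisible.
P + A + E + R: effort 4 + 11 + 10 + 7 = 32 ≤ 41, user value 7 + 5 + 6 + 9 = 27.
Z + P + E + R: effort 12 + 4 + 10 + 7 = 33 ≤ 41, user value 3 + 7 + 6 + 9 = 25.
Best is P, A, E, and R with total user value 27.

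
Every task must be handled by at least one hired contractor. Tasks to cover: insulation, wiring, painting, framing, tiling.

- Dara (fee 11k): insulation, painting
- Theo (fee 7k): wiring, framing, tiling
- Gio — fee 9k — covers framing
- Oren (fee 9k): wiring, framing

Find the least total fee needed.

18

Choose Dara and Theo: together they cover insulation, wiring, painting, framing, tiling — every task.
Total fee: 11 + 7 = 18.
No cover costs less than 18.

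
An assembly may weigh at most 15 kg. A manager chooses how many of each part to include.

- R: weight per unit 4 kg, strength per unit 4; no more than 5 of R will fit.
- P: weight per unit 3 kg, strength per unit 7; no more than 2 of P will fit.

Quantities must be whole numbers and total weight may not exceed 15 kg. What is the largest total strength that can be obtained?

Take 2×R and 2×P: weight 14 ≤ 15, strength 2·4 + 2·7 = 22.
P has the best ratio (7/3) and is taken to its limit of 2; remaining capacity is filled optimally with the others.

22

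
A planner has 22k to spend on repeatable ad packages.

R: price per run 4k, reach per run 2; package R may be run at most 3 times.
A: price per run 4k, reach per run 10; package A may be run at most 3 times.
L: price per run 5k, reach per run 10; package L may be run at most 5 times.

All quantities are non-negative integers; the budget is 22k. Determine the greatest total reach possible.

50

A has the best ratio (10/4); taking only A gives at most 3×10 = 30 (stopped by the supply cap of 3).
Mixing does better — 3×A and 2×L: price 22 ≤ 22, reach 3·10 + 2·10 = 50.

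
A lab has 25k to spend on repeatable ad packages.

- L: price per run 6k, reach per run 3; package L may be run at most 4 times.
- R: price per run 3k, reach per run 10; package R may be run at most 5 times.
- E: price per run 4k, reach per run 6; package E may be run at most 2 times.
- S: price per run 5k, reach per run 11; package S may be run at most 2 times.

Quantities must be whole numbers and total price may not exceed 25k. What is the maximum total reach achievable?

R has the best ratio (10/3); taking only R gives at most 5×10 = 50 (stopped by the supply cap of 5).
Mixing does better — 5×R and 2×S: price 25 ≤ 25, reach 5·10 + 2·11 = 72.

72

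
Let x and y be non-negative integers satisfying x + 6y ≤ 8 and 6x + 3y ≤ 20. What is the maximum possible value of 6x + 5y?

The continuous relaxation peaks at (2.91, 0.848) with value 21.70; rounding to a feasible lattice point costs some objective.
(x,y)=(3,0): 1·3+6·0=3≤8, 6·3+3·0=18≤20, objective 18.
(x,y)=(2,1): 1·2+6·1=8≤8, 6·2+3·1=15≤20, objective 17.
(x,y)=(2,0): 1·2+6·0=2≤8, 6·2+3·0=12≤20, objective 12.
(x,y)=(1,1): 1·1+6·1=7≤8, 6·1+3·1=9≤20, objective 11.
No feasible integer point exceeds 18.

18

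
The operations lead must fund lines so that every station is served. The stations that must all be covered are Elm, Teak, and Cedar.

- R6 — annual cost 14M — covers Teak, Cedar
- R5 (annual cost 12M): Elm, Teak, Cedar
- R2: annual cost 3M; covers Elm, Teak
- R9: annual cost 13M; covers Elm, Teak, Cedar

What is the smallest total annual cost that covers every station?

12

The greedy cost-per-new-station heuristic would pick R2 and R5 for 15, but a cheaper cover exists.
R5 alone covers Elm, Teak, Cedar — every station.
Total annual cost: 12.
No cover costs less than 12.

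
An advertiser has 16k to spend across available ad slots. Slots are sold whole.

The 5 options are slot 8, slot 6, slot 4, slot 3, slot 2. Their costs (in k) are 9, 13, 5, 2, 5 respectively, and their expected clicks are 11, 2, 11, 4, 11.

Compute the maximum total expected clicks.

26

This is an integer program with binary decision variables.
Allowing fractional choices, the relaxed optimum would be about 30.9, but ad slots are indivisible.
slot 4 + slot 3 + slot 2: cost 5 + 2 + 5 = 12 ≤ 16, expected clicks 11 + 4 + 11 = 26.
slot 8 + slot 3 + slot 2: cost 9 + 2 + 5 = 16 ≤ 16, expected clicks 11 + 4 + 11 = 26.
slot 8 + slot 4 + slot 3: cost 9 + 5 + 2 = 16 ≤ 16, expected clicks 11 + 11 + 4 = 26.
The maximum expected clicks is 26; one optimal choice is slot 4, slot 3, and slot 2.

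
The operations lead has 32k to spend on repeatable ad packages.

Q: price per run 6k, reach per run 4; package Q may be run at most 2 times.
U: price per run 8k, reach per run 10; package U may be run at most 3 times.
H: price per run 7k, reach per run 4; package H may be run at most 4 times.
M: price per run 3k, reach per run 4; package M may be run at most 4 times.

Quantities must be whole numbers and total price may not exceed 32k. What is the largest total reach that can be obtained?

38

This is a bounded integer knapsack.
Take 3×U and 2×M: price 30 ≤ 32, reach 3·10 + 2·4 = 38.
No other integer combination yields more.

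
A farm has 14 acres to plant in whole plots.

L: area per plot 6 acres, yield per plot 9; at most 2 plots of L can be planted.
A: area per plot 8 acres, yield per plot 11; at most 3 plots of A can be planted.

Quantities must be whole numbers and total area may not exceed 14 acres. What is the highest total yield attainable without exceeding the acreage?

L has the best ratio (9/6); taking only L gives at most 2×9 = 18 (stopped by the area limit).
Mixing does better — 1×L and 1×A: area 14 ≤ 14, yield 1·9 + 1·11 = 20.

20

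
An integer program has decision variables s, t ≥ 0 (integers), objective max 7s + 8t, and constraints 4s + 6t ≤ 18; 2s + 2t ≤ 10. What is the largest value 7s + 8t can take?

(s,t)=(3,1) is feasible, giving 29.
(s,t)=(4,0) is feasible, giving 28.
No feasible integer point exceeds 29.

29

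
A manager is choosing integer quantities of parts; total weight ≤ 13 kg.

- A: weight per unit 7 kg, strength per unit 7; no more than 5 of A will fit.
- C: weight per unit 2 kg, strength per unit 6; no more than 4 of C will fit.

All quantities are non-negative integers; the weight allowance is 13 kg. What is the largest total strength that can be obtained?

C has the best ratio (6/2); taking only C gives at most 4×6 = 24 (stopped by the supply cap of 4).
Mixing does better — 1×A and 3×C: weight 13 ≤ 13, strength 1·7 + 3·6 = 25.

25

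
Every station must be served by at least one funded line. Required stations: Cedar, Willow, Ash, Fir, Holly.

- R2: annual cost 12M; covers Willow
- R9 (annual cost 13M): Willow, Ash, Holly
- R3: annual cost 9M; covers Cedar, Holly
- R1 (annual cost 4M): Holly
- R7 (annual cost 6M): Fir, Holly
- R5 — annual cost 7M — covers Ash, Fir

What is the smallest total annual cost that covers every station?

This is a weighted set-cover instance.
Choose R9, R3, and R7: together they cover Cedar, Willow, Ash, Fir, Holly — every station.
Total annual cost: 13 + 9 + 6 = 28.
No cover costs less than 28.

28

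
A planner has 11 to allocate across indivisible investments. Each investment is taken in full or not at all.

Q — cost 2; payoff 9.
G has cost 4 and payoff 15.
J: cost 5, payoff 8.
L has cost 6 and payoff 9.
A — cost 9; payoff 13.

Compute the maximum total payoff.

Take Q, G, and J: cost 2 + 4 + 5 = 11 ≤ 11, payoff 9 + 15 + 8 = 32.
No other feasible combination does better.

32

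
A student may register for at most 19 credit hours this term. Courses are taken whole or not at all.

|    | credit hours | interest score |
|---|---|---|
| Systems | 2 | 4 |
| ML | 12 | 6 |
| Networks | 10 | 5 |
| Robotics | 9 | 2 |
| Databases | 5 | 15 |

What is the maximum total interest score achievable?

25

Treat it as a binary knapsack problem.
Systems + Robotics + Databases: credit hours 2 + 9 + 5 = 16 ≤ 19, interest score 4 + 2 + 15 = 21.
Systems + ML + Databases: credit hours 2 + 12 + 5 = 19 ≤ 19, interest score 4 + 6 + 15 = 25.
Systems + Networks + Databases: credit hours 2 + 10 + 5 = 17 ≤ 19, interest score 4 + 5 + 15 = 24.
Best is Systems, ML, and Databases with total interest score 25.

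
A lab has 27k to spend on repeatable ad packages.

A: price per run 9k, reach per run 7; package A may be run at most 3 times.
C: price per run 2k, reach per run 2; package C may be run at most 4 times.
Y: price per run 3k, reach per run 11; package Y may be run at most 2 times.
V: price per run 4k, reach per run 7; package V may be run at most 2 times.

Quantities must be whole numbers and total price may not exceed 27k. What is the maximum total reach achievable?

This is a bounded integer knapsack.
Y has the best ratio (11/3); taking only Y gives at most 2×11 = 22 (stopped by the supply cap of 2).
Mixing does better — 1×A, 2×C, 2×Y, and 2×V: price 27 ≤ 27, reach 1·7 + 2·2 + 2·11 + 2·7 = 47.

47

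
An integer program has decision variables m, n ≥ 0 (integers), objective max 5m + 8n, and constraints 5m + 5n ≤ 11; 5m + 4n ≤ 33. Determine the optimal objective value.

Relaxing integrality, the LP optimum is 17.60 at (m,n) = (0, 2.2), which is not an integer point.
(m,n)=(0,2): 5·0+5·2=10≤11, 5·0+4·2=8≤33, objective 16.
(m,n)=(1,1): 5·1+5·1=10≤11, 5·1+4·1=9≤33, objective 13.
(m,n)=(0,1): 5·0+5·1=5≤11, 5·0+4·1=4≤33, objective 8.
The best lattice point is (0,2), giving 16.

16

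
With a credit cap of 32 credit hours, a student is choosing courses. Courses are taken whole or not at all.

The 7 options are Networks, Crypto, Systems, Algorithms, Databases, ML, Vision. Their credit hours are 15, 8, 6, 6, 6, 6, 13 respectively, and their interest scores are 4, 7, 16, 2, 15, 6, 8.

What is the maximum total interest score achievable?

46

Allowing fractional choices, the relaxed optimum would be about 47.7, but courses are indivisible.
Crypto + Systems + Databases + ML: credit hours 8 + 6 + 6 + 6 = 26 ≤ 32, interest score 7 + 16 + 15 + 6 = 44.
Crypto + Systems + Algorithms + Databases + ML: credit hours 8 + 6 + 6 + 6 + 6 = 32 ≤ 32, interest score 7 + 16 + 2 + 15 + 6 = 46.
Systems + Databases + ML + Vision: credit hours 6 + 6 + 6 + 13 = 31 ≤ 32, interest score 16 + 15 + 6 + 8 = 45.
Best is Crypto, Systems, Algorithms, Databases, and ML with total interest score 46.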